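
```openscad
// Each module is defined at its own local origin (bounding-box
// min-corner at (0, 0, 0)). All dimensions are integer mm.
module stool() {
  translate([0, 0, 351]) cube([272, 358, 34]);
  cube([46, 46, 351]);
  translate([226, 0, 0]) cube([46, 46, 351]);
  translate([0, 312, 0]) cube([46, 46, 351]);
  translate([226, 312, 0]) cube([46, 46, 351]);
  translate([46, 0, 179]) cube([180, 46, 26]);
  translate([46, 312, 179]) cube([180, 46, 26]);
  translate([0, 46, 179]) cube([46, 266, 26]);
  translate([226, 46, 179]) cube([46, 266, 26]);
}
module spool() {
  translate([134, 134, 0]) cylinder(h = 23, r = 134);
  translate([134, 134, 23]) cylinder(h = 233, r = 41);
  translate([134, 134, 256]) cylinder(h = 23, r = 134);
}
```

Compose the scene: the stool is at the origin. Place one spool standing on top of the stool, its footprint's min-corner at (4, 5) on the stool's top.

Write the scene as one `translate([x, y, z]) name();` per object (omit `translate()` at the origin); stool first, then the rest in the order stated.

stool();
translate([4, 5, 385]) spool();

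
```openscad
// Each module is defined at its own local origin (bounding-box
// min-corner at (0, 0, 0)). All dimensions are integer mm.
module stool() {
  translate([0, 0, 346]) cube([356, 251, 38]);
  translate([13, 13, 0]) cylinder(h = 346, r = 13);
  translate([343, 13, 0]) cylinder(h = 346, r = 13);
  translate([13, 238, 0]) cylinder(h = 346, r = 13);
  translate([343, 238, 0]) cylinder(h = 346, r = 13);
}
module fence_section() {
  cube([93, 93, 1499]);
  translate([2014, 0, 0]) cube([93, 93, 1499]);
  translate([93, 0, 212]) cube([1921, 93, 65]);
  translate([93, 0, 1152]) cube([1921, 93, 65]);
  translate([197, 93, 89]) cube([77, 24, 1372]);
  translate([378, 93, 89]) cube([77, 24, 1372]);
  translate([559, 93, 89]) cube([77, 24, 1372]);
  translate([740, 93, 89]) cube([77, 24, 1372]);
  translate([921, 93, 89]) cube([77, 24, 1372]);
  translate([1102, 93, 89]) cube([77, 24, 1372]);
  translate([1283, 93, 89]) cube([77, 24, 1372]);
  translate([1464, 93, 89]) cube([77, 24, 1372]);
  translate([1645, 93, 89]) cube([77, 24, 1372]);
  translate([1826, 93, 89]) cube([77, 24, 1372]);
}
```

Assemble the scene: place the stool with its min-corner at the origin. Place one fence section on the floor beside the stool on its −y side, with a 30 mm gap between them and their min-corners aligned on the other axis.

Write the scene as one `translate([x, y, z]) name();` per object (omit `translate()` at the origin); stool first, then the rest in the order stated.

stool();
translate([0, -147, 0]) fence_section();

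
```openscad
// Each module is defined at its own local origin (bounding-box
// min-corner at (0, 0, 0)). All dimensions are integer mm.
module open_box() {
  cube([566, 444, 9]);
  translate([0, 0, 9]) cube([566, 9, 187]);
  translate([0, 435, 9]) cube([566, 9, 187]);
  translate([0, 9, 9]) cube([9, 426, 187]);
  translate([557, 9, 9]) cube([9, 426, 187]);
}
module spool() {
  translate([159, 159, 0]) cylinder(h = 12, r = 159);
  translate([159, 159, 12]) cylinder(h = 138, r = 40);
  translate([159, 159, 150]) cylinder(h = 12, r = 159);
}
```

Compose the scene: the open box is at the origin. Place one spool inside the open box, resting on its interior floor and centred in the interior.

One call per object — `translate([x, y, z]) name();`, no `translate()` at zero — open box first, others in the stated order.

open_box();
translate([124, 63, 9]) spool();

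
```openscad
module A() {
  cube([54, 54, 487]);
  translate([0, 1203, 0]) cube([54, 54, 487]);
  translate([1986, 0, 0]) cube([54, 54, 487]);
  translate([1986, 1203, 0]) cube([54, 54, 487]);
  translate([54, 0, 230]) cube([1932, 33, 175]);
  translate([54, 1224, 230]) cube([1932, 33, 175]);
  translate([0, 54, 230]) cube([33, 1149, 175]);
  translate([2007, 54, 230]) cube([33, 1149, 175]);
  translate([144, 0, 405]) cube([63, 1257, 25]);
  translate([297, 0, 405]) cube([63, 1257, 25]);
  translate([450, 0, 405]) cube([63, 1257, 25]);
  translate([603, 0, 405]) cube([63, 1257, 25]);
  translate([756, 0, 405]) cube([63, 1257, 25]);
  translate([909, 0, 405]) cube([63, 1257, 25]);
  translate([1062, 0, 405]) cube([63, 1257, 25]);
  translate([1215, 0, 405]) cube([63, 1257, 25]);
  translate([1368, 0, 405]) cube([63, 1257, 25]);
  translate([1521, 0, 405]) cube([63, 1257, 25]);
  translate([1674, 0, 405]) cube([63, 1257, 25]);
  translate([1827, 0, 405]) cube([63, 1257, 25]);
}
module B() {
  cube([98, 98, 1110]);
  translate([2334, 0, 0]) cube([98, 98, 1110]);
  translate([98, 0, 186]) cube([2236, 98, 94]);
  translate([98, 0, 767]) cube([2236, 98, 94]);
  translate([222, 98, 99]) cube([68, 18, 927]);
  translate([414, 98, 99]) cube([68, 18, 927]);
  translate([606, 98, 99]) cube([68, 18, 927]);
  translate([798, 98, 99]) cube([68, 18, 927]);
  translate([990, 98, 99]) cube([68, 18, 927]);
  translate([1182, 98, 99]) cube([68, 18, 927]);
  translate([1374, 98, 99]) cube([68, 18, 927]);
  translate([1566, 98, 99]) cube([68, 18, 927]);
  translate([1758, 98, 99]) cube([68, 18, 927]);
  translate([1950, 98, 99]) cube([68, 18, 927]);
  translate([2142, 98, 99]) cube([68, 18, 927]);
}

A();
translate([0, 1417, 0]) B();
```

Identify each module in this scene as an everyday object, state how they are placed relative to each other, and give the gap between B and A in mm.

A is a bed frame. B is a fence section. The fence section is on the floor beside the bed frame on its +y side. The gap between the fence section and the bed frame is 160 mm.

The fence section's nearest face is 160 mm from the bed frame's +y face.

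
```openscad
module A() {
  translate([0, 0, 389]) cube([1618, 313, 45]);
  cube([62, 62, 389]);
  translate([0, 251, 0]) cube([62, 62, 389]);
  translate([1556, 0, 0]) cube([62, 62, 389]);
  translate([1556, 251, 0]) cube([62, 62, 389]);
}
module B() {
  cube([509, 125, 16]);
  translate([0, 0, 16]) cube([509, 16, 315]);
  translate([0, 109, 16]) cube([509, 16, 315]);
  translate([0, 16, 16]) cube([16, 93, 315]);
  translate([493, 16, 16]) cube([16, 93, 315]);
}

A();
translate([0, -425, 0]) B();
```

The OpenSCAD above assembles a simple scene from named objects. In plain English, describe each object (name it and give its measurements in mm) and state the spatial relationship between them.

A is a bench: a 1618×313 mm seat slab, 45 mm thick, top at z = 434 mm, on four 62×62 mm square legs flush with the seat corners and standing on z = 0.

B is an open-topped rectangular box: outside dimensions 509×125×331 mm, with a uniform wall and base thickness of 16 mm. The base is a full 509×125 slab on the floor; four walls sit on top of the base. The front and back walls (the −y and +y sides) span the full width; the two side walls fit between them.

The open box is on the floor beside the bench on its −y side.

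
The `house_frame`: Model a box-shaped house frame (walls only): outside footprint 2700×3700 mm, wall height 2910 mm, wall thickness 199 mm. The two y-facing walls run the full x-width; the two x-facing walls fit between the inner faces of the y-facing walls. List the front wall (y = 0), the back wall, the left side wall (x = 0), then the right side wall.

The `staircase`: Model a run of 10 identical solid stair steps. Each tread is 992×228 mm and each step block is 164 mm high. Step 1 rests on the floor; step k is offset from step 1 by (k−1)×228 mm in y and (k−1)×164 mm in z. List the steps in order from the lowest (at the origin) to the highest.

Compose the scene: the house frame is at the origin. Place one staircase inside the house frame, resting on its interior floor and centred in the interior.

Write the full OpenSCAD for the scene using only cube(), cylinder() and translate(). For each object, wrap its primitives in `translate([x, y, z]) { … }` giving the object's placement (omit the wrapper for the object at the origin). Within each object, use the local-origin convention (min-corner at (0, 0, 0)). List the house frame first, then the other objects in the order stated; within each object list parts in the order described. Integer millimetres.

cube([2700, 199, 2910]);
translate([0, 3501, 0]) cube([2700, 199, 2910]);
translate([0, 199, 0]) cube([199, 3302, 2910]);
translate([2501, 199, 0]) cube([199, 3302, 2910]);
translate([854, 710, 0]) {
  cube([992, 228, 164]);
  translate([0, 228, 164]) cube([992, 228, 164]);
  translate([0, 456, 328]) cube([992, 228, 164]);
  translate([0, 684, 492]) cube([992, 228, 164]);
  translate([0, 912, 656]) cube([992, 228, 164]);
  translate([0, 1140, 820]) cube([992, 228, 164]);
  translate([0, 1368, 984]) cube([992, 228, 164]);
  translate([0, 1596, 1148]) cube([992, 228, 164]);
  translate([0, 1824, 1312]) cube([992, 228, 164]);
  translate([0, 2052, 1476]) cube([992, 228, 164]);
}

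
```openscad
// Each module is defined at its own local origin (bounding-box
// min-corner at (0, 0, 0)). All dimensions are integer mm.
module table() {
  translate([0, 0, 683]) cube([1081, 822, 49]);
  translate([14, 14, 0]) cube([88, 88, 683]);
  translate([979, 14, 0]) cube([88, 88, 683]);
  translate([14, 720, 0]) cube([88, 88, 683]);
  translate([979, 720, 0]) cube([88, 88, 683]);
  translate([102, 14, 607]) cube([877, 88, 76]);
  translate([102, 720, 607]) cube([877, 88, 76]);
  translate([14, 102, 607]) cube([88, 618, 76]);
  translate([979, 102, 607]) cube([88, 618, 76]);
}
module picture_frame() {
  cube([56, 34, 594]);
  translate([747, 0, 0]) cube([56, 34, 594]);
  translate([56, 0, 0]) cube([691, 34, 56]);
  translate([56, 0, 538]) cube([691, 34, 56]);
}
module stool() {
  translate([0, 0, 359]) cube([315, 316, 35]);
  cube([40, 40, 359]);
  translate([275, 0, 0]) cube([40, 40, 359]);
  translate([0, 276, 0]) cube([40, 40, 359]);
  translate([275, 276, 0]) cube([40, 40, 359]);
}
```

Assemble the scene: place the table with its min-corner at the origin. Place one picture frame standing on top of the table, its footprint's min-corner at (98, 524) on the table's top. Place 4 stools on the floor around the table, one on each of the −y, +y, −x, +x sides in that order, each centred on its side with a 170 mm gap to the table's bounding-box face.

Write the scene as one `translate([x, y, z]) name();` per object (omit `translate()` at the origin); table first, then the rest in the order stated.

table();
translate([98, 524, 732]) picture_frame();
translate([383, -486, 0]) stool();
translate([383, 992, 0]) stool();
translate([-485, 253, 0]) stool();
translate([1251, 253, 0]) stool();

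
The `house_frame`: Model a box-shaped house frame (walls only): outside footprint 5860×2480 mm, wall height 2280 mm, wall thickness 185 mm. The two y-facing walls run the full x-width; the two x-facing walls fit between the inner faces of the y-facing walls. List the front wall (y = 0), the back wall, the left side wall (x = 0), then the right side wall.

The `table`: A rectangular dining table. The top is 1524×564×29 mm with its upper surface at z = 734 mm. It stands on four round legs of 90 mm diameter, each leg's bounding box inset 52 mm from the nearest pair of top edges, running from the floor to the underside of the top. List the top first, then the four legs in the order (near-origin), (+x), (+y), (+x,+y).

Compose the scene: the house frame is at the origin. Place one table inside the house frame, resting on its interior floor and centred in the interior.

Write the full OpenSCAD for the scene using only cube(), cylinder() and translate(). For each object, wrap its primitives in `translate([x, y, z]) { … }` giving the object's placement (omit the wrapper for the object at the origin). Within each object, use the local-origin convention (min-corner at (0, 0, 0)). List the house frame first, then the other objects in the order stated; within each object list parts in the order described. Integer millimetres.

cube([5860, 185, 2280]);
translate([0, 2295, 0]) cube([5860, 185, 2280]);
translate([0, 185, 0]) cube([185, 2110, 2280]);
translate([5675, 185, 0]) cube([185, 2110, 2280]);
translate([2168, 958, 0]) {
  translate([0, 0, 705]) cube([1524, 564, 29]);
  translate([97, 97, 0]) cylinder(h = 705, r = 45);
  translate([1427, 97, 0]) cylinder(h = 705, r = 45);
  translate([97, 467, 0]) cylinder(h = 705, r = 45);
  translate([1427, 467, 0]) cylinder(h = 705, r = 45);
}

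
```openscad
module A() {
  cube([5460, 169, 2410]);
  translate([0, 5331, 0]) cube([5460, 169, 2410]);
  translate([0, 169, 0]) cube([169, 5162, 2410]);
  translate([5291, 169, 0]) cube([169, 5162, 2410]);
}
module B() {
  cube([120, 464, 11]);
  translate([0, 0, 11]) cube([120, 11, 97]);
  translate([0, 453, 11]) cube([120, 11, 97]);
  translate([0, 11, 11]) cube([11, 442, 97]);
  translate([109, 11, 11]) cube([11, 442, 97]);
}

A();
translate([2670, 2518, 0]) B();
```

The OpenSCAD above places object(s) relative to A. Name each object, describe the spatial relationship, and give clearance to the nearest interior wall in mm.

A is a house frame. B is an open box. The open box sits inside the house frame, centred. The clearance to the nearest interior wall is 2349 mm.

Clearances: x = 2501, y = 2349; minimum 2349 mm.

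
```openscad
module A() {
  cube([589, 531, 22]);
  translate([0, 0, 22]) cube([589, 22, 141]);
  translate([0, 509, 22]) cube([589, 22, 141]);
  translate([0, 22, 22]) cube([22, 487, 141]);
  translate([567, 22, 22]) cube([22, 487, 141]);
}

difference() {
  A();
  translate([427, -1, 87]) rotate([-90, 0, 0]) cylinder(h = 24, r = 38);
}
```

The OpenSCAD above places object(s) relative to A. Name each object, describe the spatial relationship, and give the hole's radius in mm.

A is an open box. The open box has a circular hole through its front wall. The hole's radius is 38 mm.

The subtracted cylinder has r = 38 mm.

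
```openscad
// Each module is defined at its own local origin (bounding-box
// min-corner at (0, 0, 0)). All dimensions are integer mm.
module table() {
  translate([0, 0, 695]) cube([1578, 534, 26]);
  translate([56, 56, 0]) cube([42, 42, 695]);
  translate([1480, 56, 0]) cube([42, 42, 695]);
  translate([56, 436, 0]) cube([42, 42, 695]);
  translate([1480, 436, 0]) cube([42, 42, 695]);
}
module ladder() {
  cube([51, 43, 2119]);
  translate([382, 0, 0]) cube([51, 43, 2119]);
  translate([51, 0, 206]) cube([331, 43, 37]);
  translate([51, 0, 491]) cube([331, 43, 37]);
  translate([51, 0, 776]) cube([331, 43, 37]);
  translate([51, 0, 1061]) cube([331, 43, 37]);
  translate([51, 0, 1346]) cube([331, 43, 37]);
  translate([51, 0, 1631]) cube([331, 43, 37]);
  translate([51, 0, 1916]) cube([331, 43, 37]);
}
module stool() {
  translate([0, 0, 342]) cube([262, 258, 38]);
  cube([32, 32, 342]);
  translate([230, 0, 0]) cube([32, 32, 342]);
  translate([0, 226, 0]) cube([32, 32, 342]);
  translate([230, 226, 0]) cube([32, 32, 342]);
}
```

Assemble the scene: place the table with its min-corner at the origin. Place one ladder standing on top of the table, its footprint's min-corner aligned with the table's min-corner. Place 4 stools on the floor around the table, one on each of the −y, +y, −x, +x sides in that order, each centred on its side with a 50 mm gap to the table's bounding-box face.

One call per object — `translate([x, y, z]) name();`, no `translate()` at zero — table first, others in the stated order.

table();
translate([0, 0, 721]) ladder();
translate([658, -308, 0]) stool();
translate([658, 584, 0]) stool();
translate([-312, 138, 0]) stool();
translate([1628, 138, 0]) stool();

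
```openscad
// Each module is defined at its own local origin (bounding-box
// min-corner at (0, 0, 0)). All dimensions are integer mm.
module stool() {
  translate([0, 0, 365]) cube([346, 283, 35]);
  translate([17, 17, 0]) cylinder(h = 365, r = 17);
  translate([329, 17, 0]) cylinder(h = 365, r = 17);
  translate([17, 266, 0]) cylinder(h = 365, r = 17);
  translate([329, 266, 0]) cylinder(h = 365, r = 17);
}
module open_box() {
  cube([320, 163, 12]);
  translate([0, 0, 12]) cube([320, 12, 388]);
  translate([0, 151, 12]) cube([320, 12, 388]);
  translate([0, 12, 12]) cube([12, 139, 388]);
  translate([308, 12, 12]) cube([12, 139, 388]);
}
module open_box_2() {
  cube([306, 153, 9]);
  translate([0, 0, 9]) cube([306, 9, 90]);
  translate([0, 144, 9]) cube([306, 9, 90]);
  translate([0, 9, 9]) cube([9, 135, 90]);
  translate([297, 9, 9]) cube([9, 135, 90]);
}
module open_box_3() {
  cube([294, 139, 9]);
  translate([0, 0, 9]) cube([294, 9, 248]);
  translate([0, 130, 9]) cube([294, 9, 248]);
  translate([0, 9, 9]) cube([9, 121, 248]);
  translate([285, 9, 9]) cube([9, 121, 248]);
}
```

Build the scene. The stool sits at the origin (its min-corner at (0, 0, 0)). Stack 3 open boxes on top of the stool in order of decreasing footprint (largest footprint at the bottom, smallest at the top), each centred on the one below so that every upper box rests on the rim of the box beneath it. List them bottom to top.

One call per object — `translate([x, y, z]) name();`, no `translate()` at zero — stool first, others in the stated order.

stool();
translate([13, 60, 400]) open_box();
translate([20, 65, 800]) open_box_2();
translate([26, 72, 899]) open_box_3();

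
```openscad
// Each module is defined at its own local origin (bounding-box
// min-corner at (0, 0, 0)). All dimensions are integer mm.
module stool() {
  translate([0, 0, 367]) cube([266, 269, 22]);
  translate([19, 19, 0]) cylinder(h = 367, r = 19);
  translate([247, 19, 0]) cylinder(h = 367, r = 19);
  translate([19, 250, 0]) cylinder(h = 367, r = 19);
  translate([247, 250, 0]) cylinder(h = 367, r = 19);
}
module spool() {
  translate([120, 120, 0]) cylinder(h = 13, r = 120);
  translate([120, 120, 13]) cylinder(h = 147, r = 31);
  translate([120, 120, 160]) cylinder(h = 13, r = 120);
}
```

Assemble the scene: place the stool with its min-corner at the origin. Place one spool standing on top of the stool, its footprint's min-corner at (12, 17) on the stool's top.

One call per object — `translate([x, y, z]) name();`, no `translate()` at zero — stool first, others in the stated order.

stool();
translate([12, 17, 389]) spool();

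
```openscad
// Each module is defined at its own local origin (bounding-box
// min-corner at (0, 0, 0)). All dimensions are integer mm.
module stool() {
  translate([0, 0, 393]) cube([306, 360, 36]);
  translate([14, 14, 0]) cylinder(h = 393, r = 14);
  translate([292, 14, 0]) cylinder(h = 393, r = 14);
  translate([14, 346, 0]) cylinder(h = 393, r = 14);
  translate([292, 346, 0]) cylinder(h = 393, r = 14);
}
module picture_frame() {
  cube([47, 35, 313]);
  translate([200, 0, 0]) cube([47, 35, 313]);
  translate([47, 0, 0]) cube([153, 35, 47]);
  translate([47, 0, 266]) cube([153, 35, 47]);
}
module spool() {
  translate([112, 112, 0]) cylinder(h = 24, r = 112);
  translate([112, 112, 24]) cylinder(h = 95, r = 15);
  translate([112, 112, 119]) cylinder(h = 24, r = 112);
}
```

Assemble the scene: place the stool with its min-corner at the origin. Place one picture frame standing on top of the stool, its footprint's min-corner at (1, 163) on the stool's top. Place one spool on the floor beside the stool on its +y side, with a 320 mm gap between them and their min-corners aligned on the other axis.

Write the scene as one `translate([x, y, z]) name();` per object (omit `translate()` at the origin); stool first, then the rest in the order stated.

stool();
translate([1, 163, 429]) picture_frame();
translate([0, 680, 0]) spool();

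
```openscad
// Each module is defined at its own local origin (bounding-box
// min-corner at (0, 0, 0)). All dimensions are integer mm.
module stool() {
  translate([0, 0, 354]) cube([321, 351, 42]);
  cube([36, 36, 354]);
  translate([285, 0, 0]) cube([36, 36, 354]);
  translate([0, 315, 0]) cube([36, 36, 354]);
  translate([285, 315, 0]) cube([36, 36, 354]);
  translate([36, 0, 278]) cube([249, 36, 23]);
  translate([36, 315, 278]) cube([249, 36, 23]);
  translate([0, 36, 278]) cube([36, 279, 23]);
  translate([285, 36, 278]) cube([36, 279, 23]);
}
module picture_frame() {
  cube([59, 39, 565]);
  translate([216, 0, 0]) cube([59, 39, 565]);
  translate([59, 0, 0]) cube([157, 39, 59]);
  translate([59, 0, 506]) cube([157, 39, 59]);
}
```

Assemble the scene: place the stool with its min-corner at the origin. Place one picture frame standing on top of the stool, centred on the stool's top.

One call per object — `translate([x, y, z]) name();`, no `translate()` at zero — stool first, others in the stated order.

stool();
translate([23, 156, 396]) picture_frame();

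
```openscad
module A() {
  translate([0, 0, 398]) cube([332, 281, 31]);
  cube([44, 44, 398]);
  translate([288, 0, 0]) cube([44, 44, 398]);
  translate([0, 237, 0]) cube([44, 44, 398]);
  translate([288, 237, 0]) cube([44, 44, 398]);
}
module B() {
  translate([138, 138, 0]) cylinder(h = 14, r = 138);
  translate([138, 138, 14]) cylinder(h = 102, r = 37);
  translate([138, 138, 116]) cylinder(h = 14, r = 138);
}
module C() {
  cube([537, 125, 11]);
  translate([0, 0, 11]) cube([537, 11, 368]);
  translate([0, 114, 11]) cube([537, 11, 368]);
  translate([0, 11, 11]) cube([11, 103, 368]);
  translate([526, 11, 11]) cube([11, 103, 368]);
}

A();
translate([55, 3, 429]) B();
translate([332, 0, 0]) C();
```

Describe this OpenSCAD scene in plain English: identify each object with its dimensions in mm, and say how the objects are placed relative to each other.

A is a four-legged stool. The seat is a 332×281×31 mm slab whose top surface is at z = 429 mm; four square legs, each 44×44 mm in cross-section, run from the floor (z = 0) to the underside of the seat, each flush with a corner of the seat.

B is a spool: two coaxial disc flanges of radius 138 mm and thickness 14 mm, joined by a core cylinder of radius 37 mm and height 102 mm. The lower flange rests on z = 0 and the three cylinders share a vertical axis.

C is an open-topped rectangular box: outside dimensions 537×125×379 mm, with a uniform wall and base thickness of 11 mm. The base is a full 537×125 slab on the floor; four walls sit on top of the base. The front and back walls (the −y and +y sides) span the full width; the two side walls fit between them.

The spool is on top of the stool. The open box is against the stool's +x side, with their −y faces flush.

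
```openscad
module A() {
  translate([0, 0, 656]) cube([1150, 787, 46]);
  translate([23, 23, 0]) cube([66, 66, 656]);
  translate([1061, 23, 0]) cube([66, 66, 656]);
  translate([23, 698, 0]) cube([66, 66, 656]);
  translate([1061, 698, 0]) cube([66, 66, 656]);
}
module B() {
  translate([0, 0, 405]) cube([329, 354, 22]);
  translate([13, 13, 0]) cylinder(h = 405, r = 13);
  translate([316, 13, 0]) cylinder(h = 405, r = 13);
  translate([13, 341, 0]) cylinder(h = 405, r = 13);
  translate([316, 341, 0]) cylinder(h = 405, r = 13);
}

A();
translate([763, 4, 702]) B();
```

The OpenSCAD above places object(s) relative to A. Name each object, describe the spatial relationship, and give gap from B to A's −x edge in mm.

A is a table. B is a stool. The stool is on top of the table. The gap from the stool to the table's −x edge is 763 mm.

The stool's min-x is at 763; the table's min-x is 0; gap = 763 mm.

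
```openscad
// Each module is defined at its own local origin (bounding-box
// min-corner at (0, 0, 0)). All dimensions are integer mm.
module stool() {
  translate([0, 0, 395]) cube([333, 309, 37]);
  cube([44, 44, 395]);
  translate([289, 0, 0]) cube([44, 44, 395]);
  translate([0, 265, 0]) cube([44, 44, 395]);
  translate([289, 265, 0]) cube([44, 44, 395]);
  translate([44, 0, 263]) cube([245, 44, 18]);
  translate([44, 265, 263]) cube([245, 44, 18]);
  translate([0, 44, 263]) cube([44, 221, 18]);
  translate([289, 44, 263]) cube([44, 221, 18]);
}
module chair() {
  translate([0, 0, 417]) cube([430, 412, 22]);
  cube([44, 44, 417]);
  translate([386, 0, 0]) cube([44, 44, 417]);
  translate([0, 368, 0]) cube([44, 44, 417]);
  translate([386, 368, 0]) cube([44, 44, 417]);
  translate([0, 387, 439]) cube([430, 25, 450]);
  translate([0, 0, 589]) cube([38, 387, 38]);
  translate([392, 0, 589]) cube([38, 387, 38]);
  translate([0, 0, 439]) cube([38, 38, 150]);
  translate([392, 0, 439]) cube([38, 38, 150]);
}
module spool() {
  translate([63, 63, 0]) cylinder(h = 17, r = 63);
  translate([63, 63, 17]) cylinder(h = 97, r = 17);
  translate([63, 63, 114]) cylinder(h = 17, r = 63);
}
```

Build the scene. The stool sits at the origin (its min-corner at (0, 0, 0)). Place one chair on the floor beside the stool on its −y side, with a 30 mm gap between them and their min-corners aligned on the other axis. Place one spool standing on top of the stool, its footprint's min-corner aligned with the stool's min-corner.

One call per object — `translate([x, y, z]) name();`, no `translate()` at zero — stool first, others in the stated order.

stool();
translate([0, -442, 0]) chair();
translate([0, 0, 432]) spool();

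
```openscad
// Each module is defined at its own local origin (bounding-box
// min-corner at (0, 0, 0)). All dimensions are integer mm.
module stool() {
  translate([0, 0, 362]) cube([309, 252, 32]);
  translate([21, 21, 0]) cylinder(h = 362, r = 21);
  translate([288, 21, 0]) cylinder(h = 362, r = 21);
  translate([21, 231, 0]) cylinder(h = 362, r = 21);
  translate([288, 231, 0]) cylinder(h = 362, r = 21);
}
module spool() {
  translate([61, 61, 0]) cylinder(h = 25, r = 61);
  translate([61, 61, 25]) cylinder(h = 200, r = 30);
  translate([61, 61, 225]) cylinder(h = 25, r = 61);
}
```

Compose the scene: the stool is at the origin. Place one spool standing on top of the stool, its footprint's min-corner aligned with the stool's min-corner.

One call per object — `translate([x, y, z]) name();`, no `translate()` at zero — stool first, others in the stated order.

stool();
translate([0, 0, 394]) spool();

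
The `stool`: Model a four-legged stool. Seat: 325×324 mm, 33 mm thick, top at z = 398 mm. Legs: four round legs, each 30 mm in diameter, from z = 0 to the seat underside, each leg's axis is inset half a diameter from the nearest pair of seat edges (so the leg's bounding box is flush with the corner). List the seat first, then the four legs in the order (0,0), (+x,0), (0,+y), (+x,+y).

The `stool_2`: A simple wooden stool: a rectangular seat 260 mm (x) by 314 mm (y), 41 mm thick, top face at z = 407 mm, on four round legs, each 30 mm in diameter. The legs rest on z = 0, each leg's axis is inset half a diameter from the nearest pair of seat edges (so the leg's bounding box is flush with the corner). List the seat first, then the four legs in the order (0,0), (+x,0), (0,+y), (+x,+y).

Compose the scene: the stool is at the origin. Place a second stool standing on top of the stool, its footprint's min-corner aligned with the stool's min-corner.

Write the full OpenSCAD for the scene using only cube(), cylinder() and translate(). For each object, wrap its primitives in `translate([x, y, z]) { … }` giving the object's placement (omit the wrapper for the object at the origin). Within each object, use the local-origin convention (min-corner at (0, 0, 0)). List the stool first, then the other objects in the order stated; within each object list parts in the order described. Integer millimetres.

translate([0, 0, 365]) cube([325, 324, 33]);
translate([15, 15, 0]) cylinder(h = 365, r = 15);
translate([310, 15, 0]) cylinder(h = 365, r = 15);
translate([15, 309, 0]) cylinder(h = 365, r = 15);
translate([310, 309, 0]) cylinder(h = 365, r = 15);
translate([0, 0, 398]) {
  translate([0, 0, 366]) cube([260, 314, 41]);
  translate([15, 15, 0]) cylinder(h = 366, r = 15);
  translate([245, 15, 0]) cylinder(h = 366, r = 15);
  translate([15, 299, 0]) cylinder(h = 366, r = 15);
  translate([245, 299, 0]) cylinder(h = 366, r = 15);
}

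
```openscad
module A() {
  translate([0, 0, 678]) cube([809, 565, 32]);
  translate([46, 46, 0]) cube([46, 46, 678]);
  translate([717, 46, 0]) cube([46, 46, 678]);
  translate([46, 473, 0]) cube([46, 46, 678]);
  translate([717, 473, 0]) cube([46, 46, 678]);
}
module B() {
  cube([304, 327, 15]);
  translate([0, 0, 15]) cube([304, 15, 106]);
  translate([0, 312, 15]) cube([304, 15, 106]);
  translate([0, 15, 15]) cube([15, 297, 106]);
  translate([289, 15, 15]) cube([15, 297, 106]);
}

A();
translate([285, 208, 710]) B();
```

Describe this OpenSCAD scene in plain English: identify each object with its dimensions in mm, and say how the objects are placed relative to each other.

A is a table with a 809×565 mm rectangular top, 32 mm thick, top surface at z = 710 mm, supported by four 46×46 mm square legs, each inset 46 mm from the nearest pair of top edges, running from the floor.

B is an open-topped rectangular box: outside dimensions 304×327×121 mm, with a uniform wall and base thickness of 15 mm. The base is a full 304×327 slab on the floor; four walls sit on top of the base. The front and back walls (the −y and +y sides) span the full width; the two side walls fit between them.

The open box is on top of the table.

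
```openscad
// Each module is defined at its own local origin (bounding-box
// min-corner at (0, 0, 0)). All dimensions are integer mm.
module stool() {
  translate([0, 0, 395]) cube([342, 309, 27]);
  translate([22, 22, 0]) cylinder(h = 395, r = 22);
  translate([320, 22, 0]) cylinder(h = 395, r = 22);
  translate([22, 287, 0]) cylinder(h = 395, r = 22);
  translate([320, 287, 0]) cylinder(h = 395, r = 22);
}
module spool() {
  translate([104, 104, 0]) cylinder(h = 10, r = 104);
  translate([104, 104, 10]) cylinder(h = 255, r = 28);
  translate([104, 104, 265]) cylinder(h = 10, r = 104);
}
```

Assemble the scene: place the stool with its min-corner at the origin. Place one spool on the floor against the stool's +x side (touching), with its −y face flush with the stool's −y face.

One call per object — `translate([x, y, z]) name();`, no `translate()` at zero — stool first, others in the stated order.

stool();
translate([342, 0, 0]) spool();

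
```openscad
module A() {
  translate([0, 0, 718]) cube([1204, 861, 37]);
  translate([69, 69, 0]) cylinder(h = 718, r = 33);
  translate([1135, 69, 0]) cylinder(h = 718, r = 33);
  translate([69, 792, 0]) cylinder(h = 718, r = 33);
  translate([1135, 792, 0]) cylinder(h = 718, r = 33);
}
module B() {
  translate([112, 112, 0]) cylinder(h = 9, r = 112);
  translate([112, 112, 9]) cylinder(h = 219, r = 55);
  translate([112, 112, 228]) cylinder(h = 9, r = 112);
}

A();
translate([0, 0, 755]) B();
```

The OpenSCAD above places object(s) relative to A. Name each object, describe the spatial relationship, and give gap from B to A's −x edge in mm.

The spool's min-x is at 0; the table's min-x is 0; gap = 0 mm.

A is a table. B is a spool. The spool is on top of the table. The gap from the spool to the table's −x edge is 0 mm.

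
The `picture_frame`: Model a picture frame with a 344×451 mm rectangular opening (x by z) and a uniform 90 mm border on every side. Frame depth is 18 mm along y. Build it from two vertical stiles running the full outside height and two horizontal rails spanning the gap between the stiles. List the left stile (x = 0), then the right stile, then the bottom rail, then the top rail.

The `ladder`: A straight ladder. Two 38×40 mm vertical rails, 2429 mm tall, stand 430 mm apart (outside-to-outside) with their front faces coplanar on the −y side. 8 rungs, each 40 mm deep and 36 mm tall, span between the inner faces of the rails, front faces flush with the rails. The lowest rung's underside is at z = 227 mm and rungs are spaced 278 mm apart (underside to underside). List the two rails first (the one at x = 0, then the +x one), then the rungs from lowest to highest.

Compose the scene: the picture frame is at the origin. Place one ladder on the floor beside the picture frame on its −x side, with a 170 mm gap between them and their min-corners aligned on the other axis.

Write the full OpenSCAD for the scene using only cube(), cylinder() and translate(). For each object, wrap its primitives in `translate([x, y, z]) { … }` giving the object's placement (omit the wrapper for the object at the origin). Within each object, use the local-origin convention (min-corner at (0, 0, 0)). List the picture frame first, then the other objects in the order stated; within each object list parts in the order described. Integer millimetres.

cube([90, 18, 631]);
translate([434, 0, 0]) cube([90, 18, 631]);
translate([90, 0, 0]) cube([344, 18, 90]);
translate([90, 0, 541]) cube([344, 18, 90]);
translate([-600, 0, 0]) {
  cube([38, 40, 2429]);
  translate([392, 0, 0]) cube([38, 40, 2429]);
  translate([38, 0, 227]) cube([354, 40, 36]);
  translate([38, 0, 505]) cube([354, 40, 36]);
  translate([38, 0, 783]) cube([354, 40, 36]);
  translate([38, 0, 1061]) cube([354, 40, 36]);
  translate([38, 0, 1339]) cube([354, 40, 36]);
  translate([38, 0, 1617]) cube([354, 40, 36]);
  translate([38, 0, 1895]) cube([354, 40, 36]);
  translate([38, 0, 2173]) cube([354, 40, 36]);
}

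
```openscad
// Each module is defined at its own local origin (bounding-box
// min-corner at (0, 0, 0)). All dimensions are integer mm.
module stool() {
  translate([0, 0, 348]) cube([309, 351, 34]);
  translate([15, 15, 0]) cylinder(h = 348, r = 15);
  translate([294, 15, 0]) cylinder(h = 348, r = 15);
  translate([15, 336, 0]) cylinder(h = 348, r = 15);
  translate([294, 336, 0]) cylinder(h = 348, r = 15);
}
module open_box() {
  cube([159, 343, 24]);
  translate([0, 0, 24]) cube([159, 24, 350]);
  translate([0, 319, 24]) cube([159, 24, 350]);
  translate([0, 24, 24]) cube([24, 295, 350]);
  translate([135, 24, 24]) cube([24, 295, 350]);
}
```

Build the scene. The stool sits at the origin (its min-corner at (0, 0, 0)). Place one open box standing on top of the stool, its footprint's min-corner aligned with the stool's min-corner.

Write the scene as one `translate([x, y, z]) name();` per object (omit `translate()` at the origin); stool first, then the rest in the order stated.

stool();
translate([0, 0, 382]) open_box();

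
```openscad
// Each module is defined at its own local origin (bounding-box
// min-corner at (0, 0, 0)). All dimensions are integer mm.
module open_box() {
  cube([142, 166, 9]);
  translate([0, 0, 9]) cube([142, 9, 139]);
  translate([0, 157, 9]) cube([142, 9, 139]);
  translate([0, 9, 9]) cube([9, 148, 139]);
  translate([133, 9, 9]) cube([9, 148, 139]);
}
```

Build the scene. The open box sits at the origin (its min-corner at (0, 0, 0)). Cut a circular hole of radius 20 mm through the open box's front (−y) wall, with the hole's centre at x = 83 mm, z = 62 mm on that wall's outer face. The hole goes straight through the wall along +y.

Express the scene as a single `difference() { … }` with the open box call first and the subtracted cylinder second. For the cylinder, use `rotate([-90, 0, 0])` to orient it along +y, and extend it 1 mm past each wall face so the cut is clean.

difference() {
  open_box();
  translate([83, -1, 62]) rotate([-90, 0, 0]) cylinder(h = 11, r = 20);
}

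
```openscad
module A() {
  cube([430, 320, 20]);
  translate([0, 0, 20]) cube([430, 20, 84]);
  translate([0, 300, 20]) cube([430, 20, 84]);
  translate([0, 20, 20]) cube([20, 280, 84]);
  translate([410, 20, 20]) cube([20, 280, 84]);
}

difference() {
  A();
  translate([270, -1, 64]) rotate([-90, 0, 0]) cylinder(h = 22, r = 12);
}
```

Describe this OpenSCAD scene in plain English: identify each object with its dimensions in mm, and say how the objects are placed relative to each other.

A is an open storage box with external size 430×320×104 mm and wall thickness 20 mm (the base is also 20 mm thick). The base covers the whole footprint; the four walls stand on the base, with the y-facing walls full-width and the x-facing walls fitting between their inner faces.

The open box has a circular hole of radius 12 mm through its front wall, centred at (x = 270, z = 64).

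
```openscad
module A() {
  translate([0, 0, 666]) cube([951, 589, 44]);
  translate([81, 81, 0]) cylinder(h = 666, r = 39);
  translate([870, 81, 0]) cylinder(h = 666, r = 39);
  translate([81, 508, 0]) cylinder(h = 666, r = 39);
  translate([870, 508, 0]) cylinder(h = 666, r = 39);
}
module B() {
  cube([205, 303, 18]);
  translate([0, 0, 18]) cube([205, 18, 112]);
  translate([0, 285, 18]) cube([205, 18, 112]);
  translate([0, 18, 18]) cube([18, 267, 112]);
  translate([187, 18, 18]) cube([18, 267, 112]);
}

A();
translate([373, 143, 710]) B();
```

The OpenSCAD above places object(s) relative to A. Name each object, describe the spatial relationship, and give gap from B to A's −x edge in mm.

The open box's min-x is at 373; the table's min-x is 0; gap = 373 mm.

A is a table. B is an open box. The open box is on top of the table, centred. The gap from the open box to the table's −x edge is 373 mm.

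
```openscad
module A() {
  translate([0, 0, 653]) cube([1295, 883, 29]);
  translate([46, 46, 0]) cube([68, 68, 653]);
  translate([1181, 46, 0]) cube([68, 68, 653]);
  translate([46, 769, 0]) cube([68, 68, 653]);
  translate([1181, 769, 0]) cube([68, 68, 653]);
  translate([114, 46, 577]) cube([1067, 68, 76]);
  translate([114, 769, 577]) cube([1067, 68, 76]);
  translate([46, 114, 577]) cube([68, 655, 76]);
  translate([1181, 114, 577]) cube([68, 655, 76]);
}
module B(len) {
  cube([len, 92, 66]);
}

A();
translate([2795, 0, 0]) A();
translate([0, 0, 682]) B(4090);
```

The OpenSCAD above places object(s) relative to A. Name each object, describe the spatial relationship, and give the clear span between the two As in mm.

Second table starts at x = 2795; first ends at x = 1295; clear span = 2795 − 1295 = 1500 mm.

A is a table. B is a beam. A beam spans the tops of two tables. The clear span between the two tables is 1500 mm.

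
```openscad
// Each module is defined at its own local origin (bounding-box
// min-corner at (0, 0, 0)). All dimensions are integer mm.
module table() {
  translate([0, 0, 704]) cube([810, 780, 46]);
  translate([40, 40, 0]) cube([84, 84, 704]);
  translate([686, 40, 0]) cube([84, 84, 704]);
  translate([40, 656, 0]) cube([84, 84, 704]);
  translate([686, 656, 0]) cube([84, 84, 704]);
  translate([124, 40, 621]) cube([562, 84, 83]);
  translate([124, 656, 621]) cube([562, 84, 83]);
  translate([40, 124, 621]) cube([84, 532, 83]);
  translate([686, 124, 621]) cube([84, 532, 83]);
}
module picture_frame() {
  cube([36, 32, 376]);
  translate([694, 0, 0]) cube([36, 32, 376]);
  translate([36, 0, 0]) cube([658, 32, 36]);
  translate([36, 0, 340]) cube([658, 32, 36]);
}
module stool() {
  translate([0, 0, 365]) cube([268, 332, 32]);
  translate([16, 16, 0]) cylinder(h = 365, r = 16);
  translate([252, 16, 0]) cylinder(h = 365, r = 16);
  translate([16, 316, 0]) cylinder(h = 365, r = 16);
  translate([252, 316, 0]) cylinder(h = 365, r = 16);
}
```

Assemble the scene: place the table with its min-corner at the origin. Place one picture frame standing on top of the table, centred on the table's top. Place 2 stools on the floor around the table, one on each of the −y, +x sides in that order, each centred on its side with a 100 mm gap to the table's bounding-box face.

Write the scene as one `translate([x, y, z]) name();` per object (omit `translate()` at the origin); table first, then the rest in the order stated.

table();
translate([40, 374, 750]) picture_frame();
translate([271, -432, 0]) stool();
translate([910, 224, 0]) stool();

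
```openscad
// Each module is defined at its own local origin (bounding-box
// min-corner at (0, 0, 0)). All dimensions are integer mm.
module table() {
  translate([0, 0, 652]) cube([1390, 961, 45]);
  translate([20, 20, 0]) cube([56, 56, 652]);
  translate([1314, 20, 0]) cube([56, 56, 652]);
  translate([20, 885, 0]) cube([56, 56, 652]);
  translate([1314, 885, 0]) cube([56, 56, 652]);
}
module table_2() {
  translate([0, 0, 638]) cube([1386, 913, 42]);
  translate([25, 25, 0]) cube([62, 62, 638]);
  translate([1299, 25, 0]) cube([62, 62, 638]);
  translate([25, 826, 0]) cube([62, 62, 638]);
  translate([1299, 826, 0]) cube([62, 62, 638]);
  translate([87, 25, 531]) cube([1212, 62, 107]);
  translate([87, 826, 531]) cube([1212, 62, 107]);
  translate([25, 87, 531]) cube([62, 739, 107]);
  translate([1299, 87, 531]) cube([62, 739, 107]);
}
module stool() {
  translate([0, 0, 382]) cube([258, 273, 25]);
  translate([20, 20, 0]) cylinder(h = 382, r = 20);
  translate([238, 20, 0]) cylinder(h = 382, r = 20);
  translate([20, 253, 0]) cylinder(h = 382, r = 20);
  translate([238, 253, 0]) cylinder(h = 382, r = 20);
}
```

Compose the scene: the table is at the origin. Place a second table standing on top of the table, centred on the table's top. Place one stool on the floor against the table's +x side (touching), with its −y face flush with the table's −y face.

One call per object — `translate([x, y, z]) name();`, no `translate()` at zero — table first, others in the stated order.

table();
translate([2, 24, 697]) table_2();
translate([1390, 0, 0]) stool();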